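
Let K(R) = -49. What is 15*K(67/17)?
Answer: -735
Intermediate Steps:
15*K(67/17) = 15*(-49) = -735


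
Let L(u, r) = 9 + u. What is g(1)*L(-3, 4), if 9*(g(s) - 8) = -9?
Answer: 42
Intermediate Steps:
g(s) = 7 (g(s) = 8 + (⅑)*(-9) = 8 - 1 = 7)
g(1)*L(-3, 4) = 7*(9 - 3) = 7*6 = 42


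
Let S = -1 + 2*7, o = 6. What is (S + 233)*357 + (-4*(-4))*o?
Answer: 87918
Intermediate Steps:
S = 13 (S = -1 + 14 = 13)
(S + 233)*357 + (-4*(-4))*o = (13 + 233)*357 - 4*(-4)*6 = 246*357 + 16*6 = 87822 + 96 = 87918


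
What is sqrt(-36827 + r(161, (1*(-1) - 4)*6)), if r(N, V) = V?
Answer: I*sqrt(36857) ≈ 191.98*I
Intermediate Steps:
sqrt(-36827 + r(161, (1*(-1) - 4)*6)) = sqrt(-36827 + (1*(-1) - 4)*6) = sqrt(-36827 + (-1 - 4)*6) = sqrt(-36827 - 5*6) = sqrt(-36827 - 30) = sqrt(-36857) = I*sqrt(36857)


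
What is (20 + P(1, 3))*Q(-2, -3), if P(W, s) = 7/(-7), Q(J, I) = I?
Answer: -57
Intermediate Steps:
P(W, s) = -1 (P(W, s) = 7*(-1/7) = -1)
(20 + P(1, 3))*Q(-2, -3) = (20 - 1)*(-3) = 19*(-3) = -57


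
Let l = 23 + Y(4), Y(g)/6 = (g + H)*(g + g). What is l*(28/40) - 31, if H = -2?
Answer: 523/10 ≈ 52.300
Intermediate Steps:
Y(g) = 12*g*(-2 + g) (Y(g) = 6*((g - 2)*(g + g)) = 6*((-2 + g)*(2*g)) = 6*(2*g*(-2 + g)) = 12*g*(-2 + g))
l = 119 (l = 23 + 12*4*(-2 + 4) = 23 + 12*4*2 = 23 + 96 = 119)
l*(28/40) - 31 = 119*(28/40) - 31 = 119*(28*(1/40)) - 31 = 119*(7/10) - 31 = 833/10 - 31 = 523/10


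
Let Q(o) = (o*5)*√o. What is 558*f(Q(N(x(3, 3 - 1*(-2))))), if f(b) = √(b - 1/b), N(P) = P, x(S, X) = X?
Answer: 1116*5^(¾)*√781/25 ≈ 4171.4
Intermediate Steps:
Q(o) = 5*o^(3/2) (Q(o) = (5*o)*√o = 5*o^(3/2))
558*f(Q(N(x(3, 3 - 1*(-2))))) = 558*√(5*(3 - 1*(-2))^(3/2) - 1/(5*(3 - 1*(-2))^(3/2))) = 558*√(5*(3 + 2)^(3/2) - 1/(5*(3 + 2)^(3/2))) = 558*√(5*5^(3/2) - 1/(5*5^(3/2))) = 558*√(5*(5*√5) - 1/(5*(5*√5))) = 558*√(25*√5 - 1/(25*√5)) = 558*√(25*√5 - √5/125) = 558*√(3124*√5/125) = 558*(2*5^(¼)*√3905/25) = 1116*5^(¾)*√781/25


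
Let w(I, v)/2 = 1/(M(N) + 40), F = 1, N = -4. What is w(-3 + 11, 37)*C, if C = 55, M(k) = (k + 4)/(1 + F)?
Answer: 11/4 ≈ 2.7500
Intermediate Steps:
M(k) = 2 + k/2 (M(k) = (k + 4)/(1 + 1) = (4 + k)/2 = (4 + k)*(1/2) = 2 + k/2)
w(I, v) = 1/20 (w(I, v) = 2/((2 + (1/2)*(-4)) + 40) = 2/((2 - 2) + 40) = 2/(0 + 40) = 2/40 = 2*(1/40) = 1/20)
w(-3 + 11, 37)*C = (1/20)*55 = 11/4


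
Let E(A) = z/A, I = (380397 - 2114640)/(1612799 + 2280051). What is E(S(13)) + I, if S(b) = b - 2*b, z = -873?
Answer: 259685607/3892850 ≈ 66.708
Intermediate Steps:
I = -1734243/3892850 ≈ -0.44549
S(b) = -b
E(A) = -873/A
E(S(13)) + I = -873/((-1*13)) - 1734243/3892850 = -873/(-13) - 1734243/3892850 = -873*(-1/13) - 1734243/3892850 = 873/13 - 1734243/3892850 = 259685607/3892850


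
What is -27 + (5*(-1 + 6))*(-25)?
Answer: -652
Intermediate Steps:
-27 + (5*(-1 + 6))*(-25) = -27 + (5*5)*(-25) = -27 + 25*(-25) = -27 - 625 = -652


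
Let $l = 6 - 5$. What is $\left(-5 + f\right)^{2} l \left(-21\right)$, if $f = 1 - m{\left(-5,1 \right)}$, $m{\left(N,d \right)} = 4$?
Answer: $-1344$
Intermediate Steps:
$l = 1$ ($l = 6 - 5 = 1$)
$f = -3$ ($f = 1 - 4 = -3$)
$\left(-5 + f\right)^{2} l \left(-21\right) = \left(-5 - 3\right)^{2} \cdot 1 \left(-21\right) = \left(-8\right)^{2} \cdot 1 \left(-21\right) = 64 \cdot 1 \left(-21\right) = 64 \left(-21\right) = -1344$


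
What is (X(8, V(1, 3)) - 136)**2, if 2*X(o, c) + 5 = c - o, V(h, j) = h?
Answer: 20164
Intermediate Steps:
X(o, c) = -5/2 + c/2 - o/2 (X(o, c) = -5/2 + (c - o)/2 = -5/2 + (c/2 - o/2) = -5/2 + c/2 - o/2)
(X(8, V(1, 3)) - 136)**2 = ((-5/2 + (1/2)*1 - 1/2*8) - 136)**2 = ((-5/2 + 1/2 - 4) - 136)**2 = (-6 - 136)**2 = (-142)**2 = 20164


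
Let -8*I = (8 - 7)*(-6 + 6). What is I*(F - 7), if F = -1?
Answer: 0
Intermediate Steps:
I = 0 (I = -(8 - 7)*(-6 + 6)/8 = -0/8 = -1/8*0 = 0)
I*(F - 7) = 0*(-1 - 7) = 0*(-8) = 0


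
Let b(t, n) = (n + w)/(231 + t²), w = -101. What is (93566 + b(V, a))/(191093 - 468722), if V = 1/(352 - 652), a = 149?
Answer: -1945241553566/5771907187629 ≈ -0.33702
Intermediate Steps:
V = -1/300 (V = 1/(-300) = -1/300 ≈ -0.0033333)
b(t, n) = (-101 + n)/(231 + t²) (b(t, n) = (n - 101)/(231 + t²) = (-101 + n)/(231 + t²))
(93566 + b(V, a))/(191093 - 468722) = (93566 + (-101 + 149)/(231 + (-1/300)²))/(191093 - 468722) = (93566 + 48/(231 + 1/90000))/(-277629) = (93566 + 48/(20790001/90000))*(-1/277629) = (93566 + (90000/20790001)*48)*(-1/277629) = (93566 + 4320000/20790001)*(-1/277629) = (1945241553566/20790001)*(-1/277629) = -1945241553566/5771907187629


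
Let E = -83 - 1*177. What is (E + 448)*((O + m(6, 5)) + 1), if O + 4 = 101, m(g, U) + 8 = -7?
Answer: 15604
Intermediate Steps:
m(g, U) = -15 (m(g, U) = -8 - 7 = -15)
O = 97 (O = -4 + 101 = 97)
E = -260 (E = -83 - 177 = -260)
(E + 448)*((O + m(6, 5)) + 1) = (-260 + 448)*((97 - 15) + 1) = 188*(82 + 1) = 188*83 = 15604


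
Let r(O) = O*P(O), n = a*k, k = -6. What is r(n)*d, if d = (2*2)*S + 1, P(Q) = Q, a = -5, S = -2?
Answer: -6300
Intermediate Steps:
n = 30 (n = -5*(-6) = 30)
r(O) = O² (r(O) = O*O = O²)
d = -7 (d = (2*2)*(-2) + 1 = 4*(-2) + 1 = -8 + 1 = -7)
r(n)*d = 30²*(-7) = 900*(-7) = -6300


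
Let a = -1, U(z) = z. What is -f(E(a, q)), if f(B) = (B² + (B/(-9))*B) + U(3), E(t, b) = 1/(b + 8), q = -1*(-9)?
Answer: -7811/2601 ≈ -3.0031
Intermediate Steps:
q = 9
E(t, b) = 1/(8 + b)
f(B) = 3 + 8*B²/9 (f(B) = (B² + (B/(-9))*B) + 3 = (B² + (B*(-⅑))*B) + 3 = (B² + (-B/9)*B) + 3 = (B² - B²/9) + 3 = 8*B²/9 + 3 = 3 + 8*B²/9)
-f(E(a, q)) = -(3 + 8*(1/(8 + 9))²/9) = -(3 + 8*(1/17)²/9) = -(3 + (8/9)*(1/289)) = -(3 + 8/2601) = -1*7811/2601 = -7811/2601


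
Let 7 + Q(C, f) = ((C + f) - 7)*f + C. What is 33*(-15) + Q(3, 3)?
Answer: -502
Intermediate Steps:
Q(C, f) = -7 + C + f*(-7 + C + f) (Q(C, f) = -7 + (((C + f) - 7)*f + C) = -7 + ((-7 + C + f)*f + C) = -7 + (f*(-7 + C + f) + C) = -7 + (C + f*(-7 + C + f)) = -7 + C + f*(-7 + C + f))
33*(-15) + Q(3, 3) = 33*(-15) + (-7 + 3 + 3**2 - 7*3 + 3*3) = -495 + (-7 + 3 + 9 - 21 + 9) = -495 - 7 = -502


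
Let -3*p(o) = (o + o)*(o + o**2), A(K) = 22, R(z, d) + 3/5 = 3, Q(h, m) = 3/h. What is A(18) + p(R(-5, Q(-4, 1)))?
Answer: 1118/125 ≈ 8.9440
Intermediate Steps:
R(z, d) = 12/5 (R(z, d) = -3/5 + 3 = 12/5)
p(o) = -2*o*(o + o**2)/3 (p(o) = -(o + o)*(o + o**2)/3 = -2*o*(o + o**2)/3)
A(18) + p(R(-5, Q(-4, 1))) = 22 + 2*(12/5)**2*(-1 - 1*12/5)/3 = 22 + (2/3)*(144/25)*(-1 - 12/5) = 22 + (2/3)*(144/25)*(-17/5) = 22 - 1632/125 = 1118/125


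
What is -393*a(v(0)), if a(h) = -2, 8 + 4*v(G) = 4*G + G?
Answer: 786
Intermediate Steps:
v(G) = -2 + 5*G/4 (v(G) = -2 + (4*G + G)/4 = -2 + (5*G)/4 = -2 + 5*G/4)
-393*a(v(0)) = -393*(-2) = 786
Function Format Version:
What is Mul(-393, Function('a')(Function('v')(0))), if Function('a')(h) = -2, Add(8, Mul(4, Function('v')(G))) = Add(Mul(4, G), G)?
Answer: 786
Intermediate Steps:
Function('v')(G) = Add(-2, Mul(Rational(5, 4), G)) (Function('v')(G) = Add(-2, Mul(Rational(1, 4), Add(Mul(4, G), G))) = Add(-2, Mul(Rational(1, 4), Mul(5, G))) = Add(-2, Mul(Rational(5, 4), G)))
Mul(-393, Function('a')(Function('v')(0))) = Mul(-393, -2) = 786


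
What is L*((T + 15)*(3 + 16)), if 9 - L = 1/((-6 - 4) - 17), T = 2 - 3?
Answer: 64904/27 ≈ 2403.9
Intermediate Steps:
T = -1
L = 244/27 (L = 9 - 1/((-6 - 4) - 17) = 9 - 1/(-10 - 17) = 9 - 1/(-27) = 9 - 1*(-1/27) = 9 + 1/27 = 244/27 ≈ 9.0370)
L*((T + 15)*(3 + 16)) = 244*((-1 + 15)*(3 + 16))/27 = 244*(14*19)/27 = (244/27)*266 = 64904/27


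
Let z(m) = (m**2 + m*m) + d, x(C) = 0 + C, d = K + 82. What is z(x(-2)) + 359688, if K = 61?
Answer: 359839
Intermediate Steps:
d = 143 (d = 61 + 82 = 143)
x(C) = C
z(m) = 143 + 2*m**2 (z(m) = (m**2 + m*m) + 143 = (m**2 + m**2) + 143 = 2*m**2 + 143 = 143 + 2*m**2)
z(x(-2)) + 359688 = (143 + 2*(-2)**2) + 359688 = (143 + 2*4) + 359688 = (143 + 8) + 359688 = 151 + 359688 = 359839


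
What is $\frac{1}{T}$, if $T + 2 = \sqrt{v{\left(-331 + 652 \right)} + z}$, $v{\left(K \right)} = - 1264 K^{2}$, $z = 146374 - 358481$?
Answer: $- \frac{2}{130455935} - \frac{i \sqrt{130455931}}{130455935} \approx -1.5331 \cdot 10^{-8} - 8.7552 \cdot 10^{-5} i$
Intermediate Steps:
$z = -212107$ ($z = 146374 - 358481 = -212107$)
$T = -2 + i \sqrt{130455931}$ ($T = -2 + \sqrt{- 1264 \left(-331 + 652\right)^{2} - 212107} = -2 + \sqrt{- 1264 \cdot 321^{2} - 212107} = -2 + \sqrt{\left(-1264\right) 103041 - 212107} = -2 + \sqrt{-130243824 - 212107} = -2 + \sqrt{-130455931} = -2 + i \sqrt{130455931} \approx -2.0 + 11422.0 i$)
$\frac{1}{T} = \frac{1}{-2 + i \sqrt{130455931}}$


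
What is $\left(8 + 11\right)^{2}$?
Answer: $361$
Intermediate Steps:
$\left(8 + 11\right)^{2} = 19^{2} = 361$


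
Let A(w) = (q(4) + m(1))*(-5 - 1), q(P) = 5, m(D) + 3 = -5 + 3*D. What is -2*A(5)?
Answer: 0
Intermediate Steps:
m(D) = -8 + 3*D (m(D) = -3 + (-5 + 3*D) = -8 + 3*D)
A(w) = 0 (A(w) = (5 + (-8 + 3*1))*(-5 - 1) = (5 + (-8 + 3))*(-6) = (5 - 5)*(-6) = 0*(-6) = 0)
-2*A(5) = -2*0 = 0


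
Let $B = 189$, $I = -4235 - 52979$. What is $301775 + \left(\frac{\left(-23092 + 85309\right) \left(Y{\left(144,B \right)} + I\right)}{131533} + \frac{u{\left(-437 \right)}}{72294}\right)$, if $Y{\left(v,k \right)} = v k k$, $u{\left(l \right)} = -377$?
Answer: $\frac{830604386973319}{306743442} \approx 2.7078 \cdot 10^{6}$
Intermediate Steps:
$I = -57214$
$Y{\left(v,k \right)} = v k^{2}$ ($Y{\left(v,k \right)} = k v k = v k^{2}$)
$301775 + \left(\frac{\left(-23092 + 85309\right) \left(Y{\left(144,B \right)} + I\right)}{131533} + \frac{u{\left(-437 \right)}}{72294}\right) = 301775 - \left(\frac{377}{72294} - \frac{\left(-23092 + 85309\right) \left(144 \cdot 189^{2} - 57214\right)}{131533}\right) = 301775 - \left(\frac{377}{72294} - 62217 \left(144 \cdot 35721 - 57214\right) \frac{1}{131533}\right) = 301775 - \left(\frac{377}{72294} - 62217 \left(5143824 - 57214\right) \frac{1}{131533}\right) = 301775 - \left(\frac{377}{72294} - 62217 \cdot 5086610 \cdot \frac{1}{131533}\right) = 301775 + \left(316473614370 \cdot \frac{1}{131533} - \frac{377}{72294}\right) = 301775 + \left(\frac{10208826270}{4243} - \frac{377}{72294}\right) = 301775 + \frac{738036884763769}{306743442} = \frac{830604386973319}{306743442}$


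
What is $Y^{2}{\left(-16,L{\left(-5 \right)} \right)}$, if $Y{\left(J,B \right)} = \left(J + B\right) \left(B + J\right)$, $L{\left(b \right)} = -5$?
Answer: $194481$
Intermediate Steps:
$Y{\left(J,B \right)} = \left(B + J\right)^{2}$ ($Y{\left(J,B \right)} = \left(B + J\right) \left(B + J\right) = \left(B + J\right)^{2}$)
$Y^{2}{\left(-16,L{\left(-5 \right)} \right)} = \left(\left(-5 - 16\right)^{2}\right)^{2} = \left(\left(-21\right)^{2}\right)^{2} = 441^{2} = 194481$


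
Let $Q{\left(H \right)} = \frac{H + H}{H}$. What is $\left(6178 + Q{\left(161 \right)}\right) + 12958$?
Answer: $19138$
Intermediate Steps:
$Q{\left(H \right)} = 2$ ($Q{\left(H \right)} = \frac{2 H}{H} = 2$)
$\left(6178 + Q{\left(161 \right)}\right) + 12958 = \left(6178 + 2\right) + 12958 = 6180 + 12958 = 19138$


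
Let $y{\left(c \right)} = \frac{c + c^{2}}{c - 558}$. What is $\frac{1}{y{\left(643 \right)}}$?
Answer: $\frac{85}{414092} \approx 0.00020527$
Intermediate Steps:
$y{\left(c \right)} = \frac{c + c^{2}}{-558 + c}$
$\frac{1}{y{\left(643 \right)}} = \frac{1}{643 \frac{1}{-558 + 643} \left(1 + 643\right)} = \frac{1}{643 \cdot \frac{1}{85} \cdot 644} = \frac{1}{\frac{414092}{85}} = \frac{85}{414092}$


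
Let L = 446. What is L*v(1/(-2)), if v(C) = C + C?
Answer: -446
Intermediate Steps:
v(C) = 2*C
L*v(1/(-2)) = 446*(2/(-2)) = 446*(2*(-½)) = 446*(-1) = -446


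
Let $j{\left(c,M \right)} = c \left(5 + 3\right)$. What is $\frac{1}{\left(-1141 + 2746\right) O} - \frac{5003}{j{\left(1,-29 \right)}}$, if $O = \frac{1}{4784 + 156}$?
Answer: $- \frac{1598059}{2568} \approx -622.3$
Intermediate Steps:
$O = \frac{1}{4940} \approx 0.00020243$
$j{\left(c,M \right)} = 8 c$ ($j{\left(c,M \right)} = c 8 = 8 c$)
$\frac{1}{\left(-1141 + 2746\right) O} - \frac{5003}{j{\left(1,-29 \right)}} = \frac{\frac{1}{\frac{1}{4940}}}{-1141 + 2746} - \frac{5003}{8 \cdot 1} = \frac{1}{1605} \cdot 4940 - \frac{5003}{8} = \frac{988}{321} - \frac{5003}{8} = - \frac{1598059}{2568}$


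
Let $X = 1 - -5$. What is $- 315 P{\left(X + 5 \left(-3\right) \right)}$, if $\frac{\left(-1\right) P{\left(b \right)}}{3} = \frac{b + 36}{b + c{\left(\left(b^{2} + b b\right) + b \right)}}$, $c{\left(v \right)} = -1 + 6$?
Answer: $- \frac{25515}{4} \approx -6378.8$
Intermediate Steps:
$X = 6$ ($X = 1 + 5 = 6$)
$c{\left(v \right)} = 5$
$P{\left(b \right)} = - \frac{3 \left(36 + b\right)}{5 + b}$ ($P{\left(b \right)} = - 3 \frac{b + 36}{b + 5} = - 3 \frac{36 + b}{5 + b} = - \frac{3 \left(36 + b\right)}{5 + b}$)
$- 315 P{\left(X + 5 \left(-3\right) \right)} = - 315 \frac{3 \left(-36 - \left(6 + 5 \left(-3\right)\right)\right)}{5 + \left(6 + 5 \left(-3\right)\right)} = - 315 \frac{3 \left(-36 - \left(6 - 15\right)\right)}{5 + \left(6 - 15\right)} = - 315 \frac{3 \left(-36 - -9\right)}{5 - 9} = - 315 \frac{3 \left(-36 + 9\right)}{-4} = - 315 \cdot 3 \left(- \frac{1}{4}\right) \left(-27\right) = \left(-315\right) \frac{81}{4} = - \frac{25515}{4}$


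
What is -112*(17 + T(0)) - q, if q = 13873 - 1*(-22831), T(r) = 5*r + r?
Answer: -38608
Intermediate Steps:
T(r) = 6*r
q = 36704 (q = 13873 + 22831 = 36704)
-112*(17 + T(0)) - q = -112*(17 + 6*0) - 1*36704 = -112*(17 + 0) - 36704 = -112*17 - 36704 = -1904 - 36704 = -38608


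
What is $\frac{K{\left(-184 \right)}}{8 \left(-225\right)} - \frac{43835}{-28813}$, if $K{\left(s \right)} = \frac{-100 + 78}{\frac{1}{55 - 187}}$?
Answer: $- \frac{198748}{2160975} \approx -0.091971$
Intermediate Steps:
$K{\left(s \right)} = 2904$ ($K{\left(s \right)} = - \frac{22}{\frac{1}{-132}} = - \frac{22}{- \frac{1}{132}} = \left(-22\right) \left(-132\right) = 2904$)
$\frac{K{\left(-184 \right)}}{8 \left(-225\right)} - \frac{43835}{-28813} = \frac{2904}{8 \left(-225\right)} - \frac{43835}{-28813} = \frac{2904}{-1800} - - \frac{43835}{28813} = 2904 \left(- \frac{1}{1800}\right) + \frac{43835}{28813} = - \frac{121}{75} + \frac{43835}{28813} = - \frac{198748}{2160975}$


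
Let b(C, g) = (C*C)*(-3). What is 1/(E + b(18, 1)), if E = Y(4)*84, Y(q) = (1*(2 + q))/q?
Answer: -1/846 ≈ -0.0011820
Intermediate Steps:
Y(q) = (2 + q)/q
E = 126 (E = ((2 + 4)/4)*84 = ((¼)*6)*84 = (3/2)*84 = 126)
b(C, g) = -3*C² (b(C, g) = C²*(-3) = -3*C²)
1/(E + b(18, 1)) = 1/(126 - 3*18²) = 1/(126 - 3*324) = 1/(126 - 972) = 1/(-846) = -1/846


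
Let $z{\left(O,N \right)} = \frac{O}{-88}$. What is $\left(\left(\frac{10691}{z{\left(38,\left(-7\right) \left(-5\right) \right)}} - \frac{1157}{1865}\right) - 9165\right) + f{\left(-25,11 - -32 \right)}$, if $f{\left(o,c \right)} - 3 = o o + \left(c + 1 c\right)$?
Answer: $- \frac{1176786628}{35435} \approx -33210.0$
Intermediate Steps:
$f{\left(o,c \right)} = 3 + o^{2} + 2 c$ ($f{\left(o,c \right)} = 3 + \left(o o + \left(c + 1 c\right)\right) = 3 + \left(o^{2} + \left(c + c\right)\right) = 3 + \left(o^{2} + 2 c\right) = 3 + o^{2} + 2 c$)
$z{\left(O,N \right)} = - \frac{O}{88}$ ($z{\left(O,N \right)} = O \left(- \frac{1}{88}\right) = - \frac{O}{88}$)
$\left(\left(\frac{10691}{z{\left(38,\left(-7\right) \left(-5\right) \right)}} - \frac{1157}{1865}\right) - 9165\right) + f{\left(-25,11 - -32 \right)} = \left(\left(\frac{10691}{\left(- \frac{1}{88}\right) 38} - \frac{1157}{1865}\right) - 9165\right) + \left(3 + \left(-25\right)^{2} + 2 \left(11 - -32\right)\right) = \left(\left(\frac{10691}{- \frac{19}{44}} - \frac{1157}{1865}\right) - 9165\right) + \left(3 + 625 + 2 \left(11 + 32\right)\right) = \left(\left(10691 \left(- \frac{44}{19}\right) - \frac{1157}{1865}\right) - 9165\right) + \left(3 + 625 + 2 \cdot 43\right) = \left(\left(- \frac{470404}{19} - \frac{1157}{1865}\right) - 9165\right) + \left(3 + 625 + 86\right) = \left(- \frac{877325443}{35435} - 9165\right) + 714 = - \frac{1202087218}{35435} + 714 = - \frac{1176786628}{35435}$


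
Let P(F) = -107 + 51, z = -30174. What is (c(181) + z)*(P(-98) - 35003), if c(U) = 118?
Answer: 1053733304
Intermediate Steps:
P(F) = -56
(c(181) + z)*(P(-98) - 35003) = (118 - 30174)*(-56 - 35003) = -30056*(-35059) = 1053733304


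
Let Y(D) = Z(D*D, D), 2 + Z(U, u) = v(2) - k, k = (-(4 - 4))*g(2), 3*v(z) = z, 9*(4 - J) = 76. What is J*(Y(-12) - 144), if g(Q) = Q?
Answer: 17440/27 ≈ 645.93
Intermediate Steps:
J = -40/9 (J = 4 - ⅑*76 = 4 - 76/9 = -40/9 ≈ -4.4444)
v(z) = z/3
k = 0 (k = -(4 - 4)*2 = -1*0*2 = 0*2 = 0)
Z(U, u) = -4/3 (Z(U, u) = -2 + ((⅓)*2 - 1*0) = -2 + (⅔ + 0) = -2 + ⅔ = -4/3)
Y(D) = -4/3
J*(Y(-12) - 144) = -40*(-4/3 - 144)/9 = -40/9*(-436/3) = 17440/27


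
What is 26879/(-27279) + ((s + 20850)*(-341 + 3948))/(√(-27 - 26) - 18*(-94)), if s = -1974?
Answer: 3142492723675733/78097512843 - 68085732*I*√53/2862917 ≈ 40238.0 - 173.14*I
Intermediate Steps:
26879/(-27279) + ((s + 20850)*(-341 + 3948))/(√(-27 - 26) - 18*(-94)) = 26879/(-27279) + ((-1974 + 20850)*(-341 + 3948))/(√(-27 - 26) - 18*(-94)) = 26879*(-1/27279) + (18876*3607)/(√(-53) + 1692) = -26879/27279 + 68085732/(I*√53 + 1692) = -26879/27279 + 68085732/(1692 + I*√53)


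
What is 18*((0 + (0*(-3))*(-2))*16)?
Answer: 0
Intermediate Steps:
18*((0 + (0*(-3))*(-2))*16) = 18*((0 + 0*(-2))*16) = 18*((0 + 0)*16) = 18*(0*16) = 18*0 = 0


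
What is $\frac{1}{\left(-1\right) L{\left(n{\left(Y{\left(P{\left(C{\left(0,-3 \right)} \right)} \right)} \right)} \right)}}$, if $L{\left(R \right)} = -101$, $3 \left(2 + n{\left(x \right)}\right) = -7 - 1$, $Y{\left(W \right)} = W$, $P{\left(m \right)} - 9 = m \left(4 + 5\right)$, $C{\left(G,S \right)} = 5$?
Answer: $\frac{1}{101} \approx 0.009901$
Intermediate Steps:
$P{\left(m \right)} = 9 + 9 m$ ($P{\left(m \right)} = 9 + m \left(4 + 5\right) = 9 + m 9 = 9 + 9 m$)
$n{\left(x \right)} = - \frac{14}{3}$ ($n{\left(x \right)} = -2 + \frac{-7 - 1}{3} = -2 + \frac{1}{3} \left(-8\right) = -2 - \frac{8}{3} = - \frac{14}{3}$)
$\frac{1}{\left(-1\right) L{\left(n{\left(Y{\left(P{\left(C{\left(0,-3 \right)} \right)} \right)} \right)} \right)}} = \frac{1}{\left(-1\right) \left(-101\right)} = \frac{1}{101}$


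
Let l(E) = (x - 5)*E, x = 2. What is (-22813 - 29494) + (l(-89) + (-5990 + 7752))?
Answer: -50278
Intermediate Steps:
l(E) = -3*E (l(E) = (2 - 5)*E = -3*E)
(-22813 - 29494) + (l(-89) + (-5990 + 7752)) = (-22813 - 29494) + (-3*(-89) + (-5990 + 7752)) = -52307 + (267 + 1762) = -52307 + 2029 = -50278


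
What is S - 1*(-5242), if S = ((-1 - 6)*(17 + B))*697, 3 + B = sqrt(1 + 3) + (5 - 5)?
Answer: -72822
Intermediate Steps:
B = -1 (B = -3 + (sqrt(1 + 3) + (5 - 5)) = -3 + (sqrt(4) + 0) = -3 + (2 + 0) = -3 + 2 = -1)
S = -78064 (S = ((-1 - 6)*(17 - 1))*697 = -7*16*697 = -112*697 = -78064)
S - 1*(-5242) = -78064 - 1*(-5242) = -78064 + 5242 = -72822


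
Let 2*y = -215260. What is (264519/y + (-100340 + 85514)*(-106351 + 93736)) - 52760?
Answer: 20124359000381/107630 ≈ 1.8698e+8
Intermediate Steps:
y = -107630 (y = (1/2)*(-215260) = -107630)
(264519/y + (-100340 + 85514)*(-106351 + 93736)) - 52760 = (264519/(-107630) + (-100340 + 85514)*(-106351 + 93736)) - 52760 = (264519*(-1/107630) - 14826*(-12615)) - 52760 = (-264519/107630 + 187029990) - 52760 = 20130037559181/107630 - 52760 = 20124359000381/107630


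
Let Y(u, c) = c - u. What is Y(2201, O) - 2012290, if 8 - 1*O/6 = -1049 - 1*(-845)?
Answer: -2013219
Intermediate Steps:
O = 1272 (O = 48 - 6*(-1049 - 1*(-845)) = 48 - 6*(-1049 + 845) = 48 - 6*(-204) = 48 + 1224 = 1272)
Y(2201, O) - 2012290 = (1272 - 1*2201) - 2012290 = (1272 - 2201) - 2012290 = -929 - 2012290 = -2013219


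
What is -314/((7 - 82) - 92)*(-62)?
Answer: -19468/167 ≈ -116.57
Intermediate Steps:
-314/((7 - 82) - 92)*(-62) = -314/(-75 - 92)*(-62) = -314/(-167)*(-62) = -314*(-1/167)*(-62) = (314/167)*(-62) = -19468/167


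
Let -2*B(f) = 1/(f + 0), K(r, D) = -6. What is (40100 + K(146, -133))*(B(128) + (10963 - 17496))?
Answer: -33527585103/128 ≈ -2.6193e+8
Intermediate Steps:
B(f) = -1/(2*f) (B(f) = -1/(2*(f + 0)) = -1/(2*f))
(40100 + K(146, -133))*(B(128) + (10963 - 17496)) = (40100 - 6)*(-½/128 + (10963 - 17496)) = 40094*(-½*1/128 - 6533) = 40094*(-1/256 - 6533) = 40094*(-1672449/256) = -33527585103/128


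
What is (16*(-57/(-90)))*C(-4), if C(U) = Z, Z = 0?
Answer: 0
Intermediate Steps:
C(U) = 0
(16*(-57/(-90)))*C(-4) = (16*(-57/(-90)))*0 = (16*(-57*(-1/90)))*0 = (16*(19/30))*0 = (152/15)*0 = 0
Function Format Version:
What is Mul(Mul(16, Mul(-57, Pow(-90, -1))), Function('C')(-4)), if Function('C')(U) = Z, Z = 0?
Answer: 0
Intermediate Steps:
Function('C')(U) = 0
Mul(Mul(16, Mul(-57, Pow(-90, -1))), Function('C')(-4)) = Mul(Mul(16, Mul(-57, Pow(-90, -1))), 0) = Mul(Mul(16, Mul(-57, Rational(-1, 90))), 0) = Mul(Mul(16, Rational(19, 30)), 0) = Mul(Rational(152, 15), 0) = 0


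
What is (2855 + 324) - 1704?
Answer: 1475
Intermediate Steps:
(2855 + 324) - 1704 = 3179 - 1704 = 1475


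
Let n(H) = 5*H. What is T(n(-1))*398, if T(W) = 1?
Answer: 398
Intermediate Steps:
T(n(-1))*398 = 1*398 = 398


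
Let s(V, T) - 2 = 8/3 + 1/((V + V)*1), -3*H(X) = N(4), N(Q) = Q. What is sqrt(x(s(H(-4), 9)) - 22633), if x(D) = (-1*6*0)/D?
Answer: I*sqrt(22633) ≈ 150.44*I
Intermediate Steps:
H(X) = -4/3 (H(X) = -1/3*4 = -4/3)
s(V, T) = 14/3 + 1/(2*V) (s(V, T) = 2 + (8/3 + 1/((V + V)*1)) = 2 + (8*(1/3) + 1/(2*V)) = 2 + (8/3 + (1/(2*V))*1) = 2 + (8/3 + 1/(2*V)) = 14/3 + 1/(2*V))
x(D) = 0 (x(D) = (-6*0)/D = 0/D = 0)
sqrt(x(s(H(-4), 9)) - 22633) = sqrt(0 - 22633) = sqrt(-22633) = I*sqrt(22633)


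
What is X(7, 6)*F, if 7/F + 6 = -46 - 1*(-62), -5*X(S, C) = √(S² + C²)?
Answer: -7*√85/50 ≈ -1.2907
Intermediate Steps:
X(S, C) = -√(C² + S²)/5 (X(S, C) = -√(S² + C²)/5 = -√(C² + S²)/5)
F = 7/10 (F = 7/(-6 + (-46 - 1*(-62))) = 7/(-6 + (-46 + 62)) = 7/(-6 + 16) = 7/10 ≈ 0.70000)
X(7, 6)*F = -√(6² + 7²)/5*(7/10) = -√(36 + 49)/5*(7/10) = -√85/5*(7/10) = -7*√85/50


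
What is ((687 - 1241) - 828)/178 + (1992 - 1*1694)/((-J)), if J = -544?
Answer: -174691/24208 ≈ -7.2162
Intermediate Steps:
((687 - 1241) - 828)/178 + (1992 - 1*1694)/((-J)) = ((687 - 1241) - 828)/178 + (1992 - 1*1694)/((-1*(-544))) = (-554 - 828)*(1/178) + (1992 - 1694)/544 = -1382*1/178 + 298*(1/544) = -691/89 + 149/272 = -174691/24208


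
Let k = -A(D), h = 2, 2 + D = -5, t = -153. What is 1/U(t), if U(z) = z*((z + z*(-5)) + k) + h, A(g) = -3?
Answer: -1/94093 ≈ -1.0628e-5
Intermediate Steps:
D = -7 (D = -2 - 5 = -7)
k = 3 (k = -1*(-3) = 3)
U(z) = 2 + z*(3 - 4*z) (U(z) = z*((z + z*(-5)) + 3) + 2 = z*((z - 5*z) + 3) + 2 = z*(-4*z + 3) + 2 = z*(3 - 4*z) + 2 = 2 + z*(3 - 4*z))
1/U(t) = 1/(2 - 4*(-153)**2 + 3*(-153)) = 1/(2 - 4*23409 - 459) = 1/(2 - 93636 - 459) = 1/(-94093) = -1/94093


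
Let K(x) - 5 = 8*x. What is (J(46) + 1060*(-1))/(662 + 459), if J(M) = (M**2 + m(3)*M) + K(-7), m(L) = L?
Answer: 1143/1121 ≈ 1.0196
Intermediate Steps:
K(x) = 5 + 8*x
J(M) = -51 + M**2 + 3*M (J(M) = (M**2 + 3*M) + (5 + 8*(-7)) = (M**2 + 3*M) + (5 - 56) = (M**2 + 3*M) - 51 = -51 + M**2 + 3*M)
(J(46) + 1060*(-1))/(662 + 459) = ((-51 + 46**2 + 3*46) + 1060*(-1))/(662 + 459) = ((-51 + 2116 + 138) - 1060)/1121 = (2203 - 1060)*(1/1121) = 1143*(1/1121) = 1143/1121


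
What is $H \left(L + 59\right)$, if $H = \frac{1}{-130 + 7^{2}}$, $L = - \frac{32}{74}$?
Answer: $- \frac{2167}{2997} \approx -0.72306$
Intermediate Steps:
$L = - \frac{16}{37}$ ($L = \left(-32\right) \frac{1}{74} = - \frac{16}{37} \approx -0.43243$)
$H = - \frac{1}{81}$ ($H = \frac{1}{-130 + 49} = \frac{1}{-81} = - \frac{1}{81} \approx -0.012346$)
$H \left(L + 59\right) = - \frac{- \frac{16}{37} + 59}{81} = \left(- \frac{1}{81}\right) \frac{2167}{37} = - \frac{2167}{2997}$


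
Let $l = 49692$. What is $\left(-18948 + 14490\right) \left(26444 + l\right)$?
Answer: $-339414288$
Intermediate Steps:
$\left(-18948 + 14490\right) \left(26444 + l\right) = \left(-18948 + 14490\right) \left(26444 + 49692\right) = \left(-4458\right) 76136 = -339414288$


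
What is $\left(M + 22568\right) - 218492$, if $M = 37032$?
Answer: $-158892$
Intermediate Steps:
$\left(M + 22568\right) - 218492 = \left(37032 + 22568\right) - 218492 = 59600 - 218492 = -158892$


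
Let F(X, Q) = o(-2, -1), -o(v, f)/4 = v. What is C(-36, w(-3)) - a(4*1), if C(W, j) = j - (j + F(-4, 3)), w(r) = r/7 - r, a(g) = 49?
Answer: -57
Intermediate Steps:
o(v, f) = -4*v
F(X, Q) = 8 (F(X, Q) = -4*(-2) = 8)
w(r) = -6*r/7 (w(r) = r*(⅐) - r = r/7 - r = -6*r/7)
C(W, j) = -8 (C(W, j) = j - (j + 8) = j - (8 + j) = j + (-8 - j) = -8)
C(-36, w(-3)) - a(4*1) = -8 - 1*49 = -8 - 49 = -57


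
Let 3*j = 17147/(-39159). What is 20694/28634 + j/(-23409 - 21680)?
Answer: 54807481420790/75836010125601 ≈ 0.72271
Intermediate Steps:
j = -17147/117477 (j = (17147/(-39159))/3 = (17147*(-1/39159))/3 = (⅓)*(-17147/39159) = -17147/117477 ≈ -0.14596)
20694/28634 + j/(-23409 - 21680) = 20694/28634 - 17147/(117477*(-23409 - 21680)) = 20694*(1/28634) - 17147/117477/(-45089) = 10347/14317 - 17147/117477*(-1/45089) = 10347/14317 + 17147/5296920453 = 54807481420790/75836010125601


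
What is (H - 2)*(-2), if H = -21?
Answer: 46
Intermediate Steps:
(H - 2)*(-2) = (-21 - 2)*(-2) = -23*(-2) = 46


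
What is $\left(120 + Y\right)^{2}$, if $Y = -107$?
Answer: $169$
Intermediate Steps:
$\left(120 + Y\right)^{2} = \left(120 - 107\right)^{2} = 13^{2} = 169$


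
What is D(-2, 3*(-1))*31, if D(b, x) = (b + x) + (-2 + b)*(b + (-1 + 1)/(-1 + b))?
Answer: 93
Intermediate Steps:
D(b, x) = b + x + b*(-2 + b) (D(b, x) = (b + x) + (-2 + b)*(b + 0/(-1 + b)) = (b + x) + (-2 + b)*(b + 0) = (b + x) + (-2 + b)*b = (b + x) + b*(-2 + b) = b + x + b*(-2 + b))
D(-2, 3*(-1))*31 = (3*(-1) + (-2)² - 1*(-2))*31 = (-3 + 4 + 2)*31 = 3*31 = 93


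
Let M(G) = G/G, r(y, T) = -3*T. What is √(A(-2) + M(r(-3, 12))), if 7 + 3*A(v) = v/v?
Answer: I ≈ 1.0*I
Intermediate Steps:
A(v) = -2 (A(v) = -7/3 + (v/v)/3 = -7/3 + (⅓)*1 = -7/3 + ⅓ = -2)
M(G) = 1
√(A(-2) + M(r(-3, 12))) = √(-2 + 1) = √(-1) = I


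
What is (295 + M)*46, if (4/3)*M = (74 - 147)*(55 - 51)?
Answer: 3496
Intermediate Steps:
M = -219 (M = 3*((74 - 147)*(55 - 51))/4 = 3*(-73*4)/4 = (¾)*(-292) = -219)
(295 + M)*46 = (295 - 219)*46 = 76*46 = 3496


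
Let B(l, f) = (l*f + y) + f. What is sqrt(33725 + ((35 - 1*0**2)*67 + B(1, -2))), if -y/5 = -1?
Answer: sqrt(36071) ≈ 189.92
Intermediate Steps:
y = 5 (y = -5*(-1) = 5)
B(l, f) = 5 + f + f*l (B(l, f) = (l*f + 5) + f = (f*l + 5) + f = (5 + f*l) + f = 5 + f + f*l)
sqrt(33725 + ((35 - 1*0**2)*67 + B(1, -2))) = sqrt(33725 + ((35 - 1*0**2)*67 + (5 - 2 - 2*1))) = sqrt(33725 + ((35 - 1*0)*67 + (5 - 2 - 2))) = sqrt(33725 + ((35 + 0)*67 + 1)) = sqrt(33725 + (35*67 + 1)) = sqrt(33725 + (2345 + 1)) = sqrt(33725 + 2346) = sqrt(36071)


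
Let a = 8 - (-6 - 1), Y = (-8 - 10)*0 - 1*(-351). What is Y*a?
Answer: 5265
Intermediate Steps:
Y = 351 (Y = -18*0 + 351 = 0 + 351 = 351)
a = 15 (a = 8 - 1*(-7) = 8 + 7 = 15)
Y*a = 351*15 = 5265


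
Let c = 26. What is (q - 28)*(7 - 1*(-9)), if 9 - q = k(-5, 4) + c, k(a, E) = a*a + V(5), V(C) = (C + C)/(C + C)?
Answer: -1136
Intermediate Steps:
V(C) = 1 (V(C) = (2*C)/((2*C)) = (2*C)*(1/(2*C)) = 1)
k(a, E) = 1 + a² (k(a, E) = a*a + 1 = a² + 1 = 1 + a²)
q = -43 (q = 9 - ((1 + (-5)²) + 26) = 9 - ((1 + 25) + 26) = 9 - (26 + 26) = 9 - 1*52 = 9 - 52 = -43)
(q - 28)*(7 - 1*(-9)) = (-43 - 28)*(7 - 1*(-9)) = -71*(7 + 9) = -71*16 = -1136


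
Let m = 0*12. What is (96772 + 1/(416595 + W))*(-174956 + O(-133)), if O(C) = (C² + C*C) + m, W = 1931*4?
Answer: -5731379509990482/424319 ≈ -1.3507e+10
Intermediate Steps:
W = 7724
m = 0
O(C) = 2*C² (O(C) = (C² + C*C) + 0 = (C² + C²) + 0 = 2*C² + 0 = 2*C²)
(96772 + 1/(416595 + W))*(-174956 + O(-133)) = (96772 + 1/(416595 + 7724))*(-174956 + 2*(-133)²) = (96772 + 1/424319)*(-174956 + 2*17689) = (96772 + 1/424319)*(-174956 + 35378) = (41062198269/424319)*(-139578) = -5731379509990482/424319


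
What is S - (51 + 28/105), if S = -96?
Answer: -2209/15 ≈ -147.27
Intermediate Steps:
S - (51 + 28/105) = -96 - (51 + 28/105) = -96 - (51 + 28*(1/105)) = -96 - (51 + 4/15) = -96 - 1*769/15 = -96 - 769/15 = -2209/15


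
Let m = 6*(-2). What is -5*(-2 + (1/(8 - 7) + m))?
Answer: 65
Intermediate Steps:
m = -12
-5*(-2 + (1/(8 - 7) + m)) = -5*(-2 + (1/(8 - 7) - 12)) = -5*(-2 + (1/1 - 12)) = -5*(-2 + (1 - 12)) = -5*(-2 - 11) = -5*(-13) = 65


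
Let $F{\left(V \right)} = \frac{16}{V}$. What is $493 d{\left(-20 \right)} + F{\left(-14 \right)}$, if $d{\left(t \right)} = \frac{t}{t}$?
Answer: $\frac{3443}{7} \approx 491.86$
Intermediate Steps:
$d{\left(t \right)} = 1$
$493 d{\left(-20 \right)} + F{\left(-14 \right)} = 493 \cdot 1 + \frac{16}{-14} = 493 + 16 \left(- \frac{1}{14}\right) = 493 - \frac{8}{7} = \frac{3443}{7}$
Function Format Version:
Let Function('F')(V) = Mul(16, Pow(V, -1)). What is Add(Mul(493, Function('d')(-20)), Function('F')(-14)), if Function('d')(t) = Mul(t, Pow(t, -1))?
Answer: Rational(3443, 7) ≈ 491.86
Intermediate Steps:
Function('d')(t) = 1
Add(Mul(493, Function('d')(-20)), Function('F')(-14)) = Add(Mul(493, 1), Mul(16, Pow(-14, -1))) = Add(493, Mul(16, Rational(-1, 14))) = Add(493, Rational(-8, 7)) = Rational(3443, 7)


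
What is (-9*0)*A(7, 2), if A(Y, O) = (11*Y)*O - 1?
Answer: 0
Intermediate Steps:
A(Y, O) = -1 + 11*O*Y (A(Y, O) = 11*O*Y - 1 = -1 + 11*O*Y)
(-9*0)*A(7, 2) = (-9*0)*(-1 + 11*2*7) = 0*(-1 + 154) = 0*153 = 0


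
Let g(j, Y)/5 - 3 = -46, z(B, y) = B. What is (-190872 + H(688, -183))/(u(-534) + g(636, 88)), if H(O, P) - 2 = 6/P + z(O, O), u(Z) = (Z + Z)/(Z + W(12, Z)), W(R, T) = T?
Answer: 5800552/6527 ≈ 888.70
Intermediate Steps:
g(j, Y) = -215 (g(j, Y) = 15 + 5*(-46) = 15 - 230 = -215)
u(Z) = 1 (u(Z) = (Z + Z)/(Z + Z) = (2*Z)/((2*Z)) = (2*Z)*(1/(2*Z)) = 1)
H(O, P) = 2 + O + 6/P (H(O, P) = 2 + (6/P + O) = 2 + (O + 6/P) = 2 + O + 6/P)
(-190872 + H(688, -183))/(u(-534) + g(636, 88)) = (-190872 + (2 + 688 + 6/(-183)))/(1 - 215) = (-190872 + (2 + 688 + 6*(-1/183)))/(-214) = (-190872 + (2 + 688 - 2/61))*(-1/214) = (-190872 + 42088/61)*(-1/214) = -11601104/61*(-1/214) = 5800552/6527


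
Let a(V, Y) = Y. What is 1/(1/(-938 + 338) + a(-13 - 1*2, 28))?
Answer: 600/16799 ≈ 0.035716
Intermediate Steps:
1/(1/(-938 + 338) + a(-13 - 1*2, 28)) = 1/(1/(-938 + 338) + 28) = 1/(1/(-600) + 28) = 1/(-1/600 + 28) = 1/(16799/600) = 600/16799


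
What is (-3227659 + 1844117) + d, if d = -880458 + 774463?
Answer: -1489537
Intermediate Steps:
d = -105995
(-3227659 + 1844117) + d = (-3227659 + 1844117) - 105995 = -1383542 - 105995 = -1489537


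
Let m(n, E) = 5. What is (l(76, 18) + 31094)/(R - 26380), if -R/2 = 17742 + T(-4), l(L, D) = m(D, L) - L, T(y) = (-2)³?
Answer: -3447/6872 ≈ -0.50160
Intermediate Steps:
T(y) = -8
l(L, D) = 5 - L
R = -35468 (R = -2*(17742 - 8) = -2*17734 = -35468)
(l(76, 18) + 31094)/(R - 26380) = ((5 - 1*76) + 31094)/(-35468 - 26380) = ((5 - 76) + 31094)/(-61848) = (-71 + 31094)*(-1/61848) = 31023*(-1/61848) = -3447/6872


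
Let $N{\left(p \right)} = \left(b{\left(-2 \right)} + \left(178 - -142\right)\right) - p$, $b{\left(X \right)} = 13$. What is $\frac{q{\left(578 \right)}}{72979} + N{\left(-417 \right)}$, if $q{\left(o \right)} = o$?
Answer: $\frac{54734828}{72979} \approx 750.01$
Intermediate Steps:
$N{\left(p \right)} = 333 - p$ ($N{\left(p \right)} = \left(13 + \left(178 - -142\right)\right) - p = \left(13 + \left(178 + 142\right)\right) - p = \left(13 + 320\right) - p = 333 - p$)
$\frac{q{\left(578 \right)}}{72979} + N{\left(-417 \right)} = \frac{578}{72979} + \left(333 - -417\right) = 578 \cdot \frac{1}{72979} + \left(333 + 417\right) = \frac{578}{72979} + 750 = \frac{54734828}{72979}$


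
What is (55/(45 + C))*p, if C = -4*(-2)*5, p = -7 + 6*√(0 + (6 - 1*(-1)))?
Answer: -77/17 + 66*√7/17 ≈ 5.7423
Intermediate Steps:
p = -7 + 6*√7 (p = -7 + 6*√(0 + (6 + 1)) = -7 + 6*√(0 + 7) = -7 + 6*√7 ≈ 8.8745)
C = 40 (C = 8*5 = 40)
(55/(45 + C))*p = (55/(45 + 40))*(-7 + 6*√7) = (55/85)*(-7 + 6*√7) = ((1/85)*55)*(-7 + 6*√7) = 11*(-7 + 6*√7)/17 = -77/17 + 66*√7/17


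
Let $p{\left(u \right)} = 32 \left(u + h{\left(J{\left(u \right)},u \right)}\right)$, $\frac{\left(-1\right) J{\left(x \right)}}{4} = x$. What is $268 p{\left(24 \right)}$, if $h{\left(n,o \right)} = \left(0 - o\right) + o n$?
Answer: $-19759104$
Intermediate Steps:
$J{\left(x \right)} = - 4 x$
$h{\left(n,o \right)} = - o + n o$
$p{\left(u \right)} = 32 u + 32 u \left(-1 - 4 u\right)$ ($p{\left(u \right)} = 32 \left(u + u \left(-1 - 4 u\right)\right) = 32 u + 32 u \left(-1 - 4 u\right)$)
$268 p{\left(24 \right)} = 268 \left(- 128 \cdot 24^{2}\right) = 268 \left(\left(-128\right) 576\right) = 268 \left(-73728\right) = -19759104$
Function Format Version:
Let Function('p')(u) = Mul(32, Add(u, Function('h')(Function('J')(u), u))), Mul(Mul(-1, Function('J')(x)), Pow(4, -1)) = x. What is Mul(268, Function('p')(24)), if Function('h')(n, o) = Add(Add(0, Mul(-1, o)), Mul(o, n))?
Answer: -19759104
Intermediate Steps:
Function('J')(x) = Mul(-4, x)
Function('h')(n, o) = Add(Mul(-1, o), Mul(n, o))
Function('p')(u) = Add(Mul(32, u), Mul(32, u, Add(-1, Mul(-4, u)))) (Function('p')(u) = Mul(32, Add(u, Mul(u, Add(-1, Mul(-4, u))))) = Add(Mul(32, u), Mul(32, u, Add(-1, Mul(-4, u)))))
Mul(268, Function('p')(24)) = Mul(268, Mul(-128, Pow(24, 2))) = Mul(268, Mul(-128, 576)) = Mul(268, -73728) = -19759104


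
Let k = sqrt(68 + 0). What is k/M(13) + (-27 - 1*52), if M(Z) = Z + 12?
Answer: -79 + 2*sqrt(17)/25 ≈ -78.670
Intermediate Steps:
M(Z) = 12 + Z
k = 2*sqrt(17) (k = sqrt(68) = 2*sqrt(17) ≈ 8.2462)
k/M(13) + (-27 - 1*52) = (2*sqrt(17))/(12 + 13) + (-27 - 1*52) = (2*sqrt(17))/25 + (-27 - 52) = (2*sqrt(17))/25 - 79 = 2*sqrt(17)/25 - 79 = -79 + 2*sqrt(17)/25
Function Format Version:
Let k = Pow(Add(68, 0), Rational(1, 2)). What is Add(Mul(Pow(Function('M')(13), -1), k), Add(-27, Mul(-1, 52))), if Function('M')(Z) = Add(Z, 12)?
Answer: Add(-79, Mul(Rational(2, 25), Pow(17, Rational(1, 2)))) ≈ -78.670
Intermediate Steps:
Function('M')(Z) = Add(12, Z)
k = Mul(2, Pow(17, Rational(1, 2))) (k = Pow(68, Rational(1, 2)) = Mul(2, Pow(17, Rational(1, 2))) ≈ 8.2462)
Add(Mul(Pow(Function('M')(13), -1), k), Add(-27, Mul(-1, 52))) = Add(Mul(Pow(Add(12, 13), -1), Mul(2, Pow(17, Rational(1, 2)))), Add(-27, Mul(-1, 52))) = Add(Mul(Pow(25, -1), Mul(2, Pow(17, Rational(1, 2)))), Add(-27, -52)) = Add(Mul(Rational(1, 25), Mul(2, Pow(17, Rational(1, 2)))), -79) = Add(Mul(Rational(2, 25), Pow(17, Rational(1, 2))), -79) = Add(-79, Mul(Rational(2, 25), Pow(17, Rational(1, 2))))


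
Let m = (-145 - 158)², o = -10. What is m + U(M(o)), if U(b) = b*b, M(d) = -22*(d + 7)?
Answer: 96165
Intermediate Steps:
M(d) = -154 - 22*d (M(d) = -22*(7 + d) = -154 - 22*d)
U(b) = b²
m = 91809 (m = (-303)² = 91809)
m + U(M(o)) = 91809 + (-154 - 22*(-10))² = 91809 + (-154 + 220)² = 91809 + 66² = 91809 + 4356 = 96165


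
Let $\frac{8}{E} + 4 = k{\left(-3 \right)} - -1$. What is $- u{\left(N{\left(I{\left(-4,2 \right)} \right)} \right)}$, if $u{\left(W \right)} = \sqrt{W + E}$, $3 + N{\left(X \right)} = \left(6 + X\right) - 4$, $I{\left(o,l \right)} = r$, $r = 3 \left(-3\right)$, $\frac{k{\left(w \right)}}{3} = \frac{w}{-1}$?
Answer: $- \frac{i \sqrt{78}}{3} \approx - 2.9439 i$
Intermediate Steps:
$k{\left(w \right)} = - 3 w$ ($k{\left(w \right)} = 3 \frac{w}{-1} = 3 w \left(-1\right) = 3 \left(- w\right) = - 3 w$)
$r = -9$
$I{\left(o,l \right)} = -9$
$E = \frac{4}{3}$ ($E = \frac{8}{-4 - -10} = \frac{8}{-4 + \left(9 + 1\right)} = \frac{8}{-4 + 10} = \frac{8}{6} = 8 \cdot \frac{1}{6} = \frac{4}{3} \approx 1.3333$)
$N{\left(X \right)} = -1 + X$ ($N{\left(X \right)} = -3 + \left(\left(6 + X\right) - 4\right) = -3 + \left(2 + X\right) = -1 + X$)
$u{\left(W \right)} = \sqrt{\frac{4}{3} + W}$ ($u{\left(W \right)} = \sqrt{W + \frac{4}{3}} = \sqrt{\frac{4}{3} + W}$)
$- u{\left(N{\left(I{\left(-4,2 \right)} \right)} \right)} = - \frac{\sqrt{12 + 9 \left(-1 - 9\right)}}{3} = - \frac{\sqrt{12 + 9 \left(-10\right)}}{3} = - \frac{\sqrt{12 - 90}}{3} = - \frac{\sqrt{-78}}{3} = - \frac{i \sqrt{78}}{3}$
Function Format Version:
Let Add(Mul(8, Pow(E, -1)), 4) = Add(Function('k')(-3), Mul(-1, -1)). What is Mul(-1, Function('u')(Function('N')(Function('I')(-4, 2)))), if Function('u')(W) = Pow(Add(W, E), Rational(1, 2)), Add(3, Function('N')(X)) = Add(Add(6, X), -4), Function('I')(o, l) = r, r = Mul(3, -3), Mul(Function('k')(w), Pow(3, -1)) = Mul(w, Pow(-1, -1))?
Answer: Mul(Rational(-1, 3), I, Pow(78, Rational(1, 2))) ≈ Mul(-2.9439, I)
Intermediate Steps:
Function('k')(w) = Mul(-3, w) (Function('k')(w) = Mul(3, Mul(w, Pow(-1, -1))) = Mul(3, Mul(w, -1)) = Mul(3, Mul(-1, w)) = Mul(-3, w))
r = -9
Function('I')(o, l) = -9
E = Rational(4, 3) (E = Mul(8, Pow(Add(-4, Add(Mul(-3, -3), Mul(-1, -1))), -1)) = Mul(8, Pow(Add(-4, Add(9, 1)), -1)) = Mul(8, Pow(Add(-4, 10), -1)) = Mul(8, Pow(6, -1)) = Mul(8, Rational(1, 6)) = Rational(4, 3) ≈ 1.3333)
Function('N')(X) = Add(-1, X) (Function('N')(X) = Add(-3, Add(Add(6, X), -4)) = Add(-3, Add(2, X)) = Add(-1, X))
Function('u')(W) = Pow(Add(Rational(4, 3), W), Rational(1, 2)) (Function('u')(W) = Pow(Add(W, Rational(4, 3)), Rational(1, 2)) = Pow(Add(Rational(4, 3), W), Rational(1, 2)))
Mul(-1, Function('u')(Function('N')(Function('I')(-4, 2)))) = Mul(-1, Mul(Rational(1, 3), Pow(Add(12, Mul(9, Add(-1, -9))), Rational(1, 2)))) = Mul(-1, Mul(Rational(1, 3), Pow(Add(12, Mul(9, -10)), Rational(1, 2)))) = Mul(-1, Mul(Rational(1, 3), Pow(Add(12, -90), Rational(1, 2)))) = Mul(-1, Mul(Rational(1, 3), Pow(-78, Rational(1, 2)))) = Mul(-1, Mul(Rational(1, 3), Mul(I, Pow(78, Rational(1, 2))))) = Mul(-1, Mul(Rational(1, 3), I, Pow(78, Rational(1, 2)))) = Mul(Rational(-1, 3), I, Pow(78, Rational(1, 2)))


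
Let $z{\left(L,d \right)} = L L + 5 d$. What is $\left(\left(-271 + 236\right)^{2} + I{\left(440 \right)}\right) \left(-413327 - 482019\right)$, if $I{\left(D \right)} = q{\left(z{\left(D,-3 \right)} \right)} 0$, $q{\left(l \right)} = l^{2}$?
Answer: $-1096798850$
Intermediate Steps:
$z{\left(L,d \right)} = L^{2} + 5 d$
$I{\left(D \right)} = 0$ ($I{\left(D \right)} = \left(D^{2} + 5 \left(-3\right)\right)^{2} \cdot 0 = \left(D^{2} - 15\right)^{2} \cdot 0 = \left(-15 + D^{2}\right)^{2} \cdot 0 = 0$)
$\left(\left(-271 + 236\right)^{2} + I{\left(440 \right)}\right) \left(-413327 - 482019\right) = \left(\left(-271 + 236\right)^{2} + 0\right) \left(-413327 - 482019\right) = \left(\left(-35\right)^{2} + 0\right) \left(-895346\right) = \left(1225 + 0\right) \left(-895346\right) = 1225 \left(-895346\right) = -1096798850$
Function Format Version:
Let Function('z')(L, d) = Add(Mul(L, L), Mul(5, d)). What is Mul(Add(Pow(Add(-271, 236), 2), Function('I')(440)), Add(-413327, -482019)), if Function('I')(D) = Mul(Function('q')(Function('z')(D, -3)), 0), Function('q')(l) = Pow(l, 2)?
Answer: -1096798850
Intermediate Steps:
Function('z')(L, d) = Add(Pow(L, 2), Mul(5, d))
Function('I')(D) = 0 (Function('I')(D) = Mul(Pow(Add(Pow(D, 2), Mul(5, -3)), 2), 0) = Mul(Pow(Add(Pow(D, 2), -15), 2), 0) = Mul(Pow(Add(-15, Pow(D, 2)), 2), 0) = 0)
Mul(Add(Pow(Add(-271, 236), 2), Function('I')(440)), Add(-413327, -482019)) = Mul(Add(Pow(Add(-271, 236), 2), 0), Add(-413327, -482019)) = Mul(Add(Pow(-35, 2), 0), -895346) = Mul(Add(1225, 0), -895346) = Mul(1225, -895346) = -1096798850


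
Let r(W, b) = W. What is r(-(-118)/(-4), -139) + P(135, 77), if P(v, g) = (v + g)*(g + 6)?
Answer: 35133/2 ≈ 17567.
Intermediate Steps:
P(v, g) = (6 + g)*(g + v) (P(v, g) = (g + v)*(6 + g) = (6 + g)*(g + v))
r(-(-118)/(-4), -139) + P(135, 77) = -(-118)/(-4) + (77² + 6*77 + 6*135 + 77*135) = -(-118)*(-1)/4 + (5929 + 462 + 810 + 10395) = -2*59/4 + 17596 = -59/2 + 17596 = 35133/2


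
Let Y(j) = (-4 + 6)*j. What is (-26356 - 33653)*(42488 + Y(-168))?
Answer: -2529499368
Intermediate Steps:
Y(j) = 2*j
(-26356 - 33653)*(42488 + Y(-168)) = (-26356 - 33653)*(42488 + 2*(-168)) = -60009*(42488 - 336) = -60009*42152 = -2529499368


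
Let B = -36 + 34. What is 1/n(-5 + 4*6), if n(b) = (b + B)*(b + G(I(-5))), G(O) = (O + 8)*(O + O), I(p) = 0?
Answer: 1/323 ≈ 0.0030960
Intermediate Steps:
G(O) = 2*O*(8 + O) (G(O) = (8 + O)*(2*O) = 2*O*(8 + O))
B = -2
n(b) = b*(-2 + b) (n(b) = (b - 2)*(b + 2*0*(8 + 0)) = (-2 + b)*(b + 2*0*8) = (-2 + b)*(b + 0) = (-2 + b)*b = b*(-2 + b))
1/n(-5 + 4*6) = 1/((-5 + 4*6)*(-2 + (-5 + 4*6))) = 1/((-5 + 24)*(-2 + (-5 + 24))) = 1/(19*(-2 + 19)) = 1/(19*17) = 1/323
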